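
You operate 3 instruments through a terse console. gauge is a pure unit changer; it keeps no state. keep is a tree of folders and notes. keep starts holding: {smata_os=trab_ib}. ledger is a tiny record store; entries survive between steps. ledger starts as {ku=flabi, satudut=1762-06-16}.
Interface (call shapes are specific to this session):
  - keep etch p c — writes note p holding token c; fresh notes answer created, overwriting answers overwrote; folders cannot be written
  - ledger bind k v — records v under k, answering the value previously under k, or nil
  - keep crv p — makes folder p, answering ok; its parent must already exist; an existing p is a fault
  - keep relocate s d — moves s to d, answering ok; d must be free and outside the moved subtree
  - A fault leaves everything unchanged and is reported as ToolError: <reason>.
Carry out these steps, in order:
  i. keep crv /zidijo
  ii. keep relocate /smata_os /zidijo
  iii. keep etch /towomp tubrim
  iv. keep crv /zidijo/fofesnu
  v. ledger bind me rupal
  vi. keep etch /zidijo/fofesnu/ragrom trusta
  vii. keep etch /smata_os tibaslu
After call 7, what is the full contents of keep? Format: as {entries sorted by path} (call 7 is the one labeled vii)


Answer: {smata_os=tibaslu, towomp=tubrim, zidijo/, zidijo/fofesnu/, zidijo/fofesnu/ragrom=trusta}

Derivation:
-> keep crv(p='/zidijo')
<- ok
-> keep relocate(s='/smata_os', d='/zidijo')
<- ToolError: exists
-> keep etch(p='/towomp', c='tubrim')
<- created
-> keep crv(p='/zidijo/fofesnu')
<- ok
-> ledger bind(k='me', v='rupal')
<- nil
-> keep etch(p='/zidijo/fofesnu/ragrom', c='trusta')
<- created
-> keep etch(p='/smata_os', c='tibaslu')
<- overwrote


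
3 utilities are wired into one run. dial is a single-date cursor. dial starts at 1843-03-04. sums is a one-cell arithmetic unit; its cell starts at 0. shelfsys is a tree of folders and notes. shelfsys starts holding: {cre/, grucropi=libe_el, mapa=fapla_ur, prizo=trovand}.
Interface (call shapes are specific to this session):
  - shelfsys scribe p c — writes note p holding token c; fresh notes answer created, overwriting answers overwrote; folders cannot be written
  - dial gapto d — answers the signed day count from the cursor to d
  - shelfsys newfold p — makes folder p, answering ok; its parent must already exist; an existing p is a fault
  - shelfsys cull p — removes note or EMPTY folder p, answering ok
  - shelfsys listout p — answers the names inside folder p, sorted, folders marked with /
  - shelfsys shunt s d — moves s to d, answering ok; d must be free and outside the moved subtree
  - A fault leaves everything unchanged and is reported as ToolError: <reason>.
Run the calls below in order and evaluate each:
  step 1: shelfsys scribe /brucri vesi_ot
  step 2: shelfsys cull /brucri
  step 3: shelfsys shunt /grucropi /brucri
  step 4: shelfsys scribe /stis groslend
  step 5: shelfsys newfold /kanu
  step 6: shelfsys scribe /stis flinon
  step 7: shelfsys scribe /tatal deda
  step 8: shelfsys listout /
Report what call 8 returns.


Answer: [brucri, cre/, kanu/, mapa, prizo, stis, tatal]

Derivation:
~$ shelfsys scribe p='/brucri' c='vesi_ot'
  created
~$ shelfsys cull p='/brucri'
  ok
~$ shelfsys shunt s='/grucropi' d='/brucri'
  ok
~$ shelfsys scribe p='/stis' c='groslend'
  created
~$ shelfsys newfold p='/kanu'
  ok
~$ shelfsys scribe p='/stis' c='flinon'
  overwrote
~$ shelfsys scribe p='/tatal' c='deda'
  created
~$ shelfsys listout p='/'
  [brucri, cre/, kanu/, mapa, prizo, stis, tatal]


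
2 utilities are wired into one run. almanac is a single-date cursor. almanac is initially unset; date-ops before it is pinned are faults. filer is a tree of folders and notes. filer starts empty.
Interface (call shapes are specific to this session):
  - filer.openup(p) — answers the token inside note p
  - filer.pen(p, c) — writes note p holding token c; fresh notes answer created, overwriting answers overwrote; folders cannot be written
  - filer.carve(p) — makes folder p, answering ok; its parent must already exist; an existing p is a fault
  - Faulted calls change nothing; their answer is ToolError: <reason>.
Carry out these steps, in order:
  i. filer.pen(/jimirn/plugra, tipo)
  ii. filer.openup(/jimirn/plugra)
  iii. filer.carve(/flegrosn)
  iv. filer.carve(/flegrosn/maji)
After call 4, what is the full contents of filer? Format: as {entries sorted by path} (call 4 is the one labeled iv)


Invoking filer.pen passing p→/jimirn/plugra, c→tipo, giving ToolError: no parent.
I run filer.openup passing p→/jimirn/plugra, which returns ToolError: not found.
Now I run filer.carve passing p→/flegrosn, which returns ok.
I invoke filer.carve passing p→/flegrosn/maji, → ok.

Answer: {flegrosn/, flegrosn/maji/}


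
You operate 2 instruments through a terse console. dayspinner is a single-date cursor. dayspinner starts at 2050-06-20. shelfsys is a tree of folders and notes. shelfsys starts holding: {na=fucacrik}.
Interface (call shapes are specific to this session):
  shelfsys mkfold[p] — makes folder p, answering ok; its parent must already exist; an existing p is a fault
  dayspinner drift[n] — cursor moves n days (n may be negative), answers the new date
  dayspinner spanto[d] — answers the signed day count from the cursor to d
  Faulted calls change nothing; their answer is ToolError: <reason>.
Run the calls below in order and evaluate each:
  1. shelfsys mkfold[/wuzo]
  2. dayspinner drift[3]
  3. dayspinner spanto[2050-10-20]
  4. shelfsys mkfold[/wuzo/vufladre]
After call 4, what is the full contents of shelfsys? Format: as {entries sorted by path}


Answer: {na=fucacrik, wuzo/, wuzo/vufladre/}

Derivation:
% shelfsys mkfold p=/wuzo
[out] ok
% dayspinner drift n=3
[out] 2050-06-23
% dayspinner spanto d=2050-10-20
[out] 119
% shelfsys mkfold p=/wuzo/vufladre
[out] ok


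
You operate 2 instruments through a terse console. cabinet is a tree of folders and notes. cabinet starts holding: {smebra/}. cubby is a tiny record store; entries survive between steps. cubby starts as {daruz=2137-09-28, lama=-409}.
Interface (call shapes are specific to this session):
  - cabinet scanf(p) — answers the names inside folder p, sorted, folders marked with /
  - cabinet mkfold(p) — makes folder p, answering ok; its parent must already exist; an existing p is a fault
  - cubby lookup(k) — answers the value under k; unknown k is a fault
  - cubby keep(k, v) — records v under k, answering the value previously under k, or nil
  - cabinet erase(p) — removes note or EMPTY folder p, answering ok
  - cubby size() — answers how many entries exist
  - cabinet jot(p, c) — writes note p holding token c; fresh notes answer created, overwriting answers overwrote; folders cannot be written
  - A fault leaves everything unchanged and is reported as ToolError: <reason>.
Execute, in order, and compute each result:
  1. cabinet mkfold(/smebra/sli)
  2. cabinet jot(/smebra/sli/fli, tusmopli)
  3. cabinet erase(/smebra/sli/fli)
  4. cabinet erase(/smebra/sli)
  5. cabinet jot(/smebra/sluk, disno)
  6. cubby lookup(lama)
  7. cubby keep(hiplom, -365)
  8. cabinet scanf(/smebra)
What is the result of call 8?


Answer: [sluk]

Derivation:
Next I call cabinet mkfold on p=/smebra/sli, and get ok.
I call cabinet jot on p=/smebra/sli/fli, c=tusmopli, which returns created.
Using cabinet erase on p=/smebra/sli/fli, and see ok.
I try cabinet erase on p=/smebra/sli, and get ok.
I call cabinet jot on p=/smebra/sluk, c=disno, and get created.
Next I call cubby lookup on k=lama, giving -409.
I invoke cubby keep on k=hiplom, v=-365, and get nil.
I invoke cabinet scanf on p=/smebra, and get [sluk].


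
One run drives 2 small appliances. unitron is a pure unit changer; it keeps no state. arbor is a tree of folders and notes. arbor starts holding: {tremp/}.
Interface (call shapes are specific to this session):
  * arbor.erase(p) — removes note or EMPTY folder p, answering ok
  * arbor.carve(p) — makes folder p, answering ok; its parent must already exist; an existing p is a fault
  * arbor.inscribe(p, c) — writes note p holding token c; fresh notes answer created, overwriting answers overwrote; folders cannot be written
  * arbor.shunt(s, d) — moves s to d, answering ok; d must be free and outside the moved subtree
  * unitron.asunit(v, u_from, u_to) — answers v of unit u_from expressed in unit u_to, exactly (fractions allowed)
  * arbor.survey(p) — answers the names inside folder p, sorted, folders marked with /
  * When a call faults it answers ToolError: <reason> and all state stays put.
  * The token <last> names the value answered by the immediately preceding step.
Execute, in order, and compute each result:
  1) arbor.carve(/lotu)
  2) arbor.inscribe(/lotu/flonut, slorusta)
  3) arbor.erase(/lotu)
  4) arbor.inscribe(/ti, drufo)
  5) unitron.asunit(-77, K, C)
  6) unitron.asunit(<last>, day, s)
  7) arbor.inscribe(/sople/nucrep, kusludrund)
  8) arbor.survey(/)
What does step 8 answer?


Answer: [lotu/, ti, tremp/]

Derivation:
# carve(p=/lotu) => ok
# inscribe(p=/lotu/flonut, c=slorusta) => created
# erase(p=/lotu) => ToolError: not empty
# inscribe(p=/ti, c=drufo) => created
# asunit(v=-77, u_from=K, u_to=C) => -7003/20
# asunit(v=<last>, u_from=day, u_to=s) => -30252960
# inscribe(p=/sople/nucrep, c=kusludrund) => ToolError: no parent
# survey(p=/) => [lotu/, ti, tremp/]


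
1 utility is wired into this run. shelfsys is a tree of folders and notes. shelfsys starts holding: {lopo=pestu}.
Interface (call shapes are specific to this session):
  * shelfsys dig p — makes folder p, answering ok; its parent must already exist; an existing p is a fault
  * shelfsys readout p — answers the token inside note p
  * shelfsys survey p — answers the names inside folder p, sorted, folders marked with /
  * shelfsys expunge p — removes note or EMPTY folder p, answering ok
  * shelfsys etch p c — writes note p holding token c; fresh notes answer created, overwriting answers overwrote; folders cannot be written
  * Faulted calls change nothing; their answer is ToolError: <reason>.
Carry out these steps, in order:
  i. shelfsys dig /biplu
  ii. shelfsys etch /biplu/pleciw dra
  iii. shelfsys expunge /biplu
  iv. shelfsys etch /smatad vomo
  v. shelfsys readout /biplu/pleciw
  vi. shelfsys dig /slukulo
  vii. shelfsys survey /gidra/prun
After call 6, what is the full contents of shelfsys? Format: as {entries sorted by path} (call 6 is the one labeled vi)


==> shelfsys dig(/biplu)
<== ok
==> shelfsys etch(/biplu/pleciw, dra)
<== created
==> shelfsys expunge(/biplu)
<== ToolError: not empty
==> shelfsys etch(/smatad, vomo)
<== created
==> shelfsys readout(/biplu/pleciw)
<== dra
==> shelfsys dig(/slukulo)
<== ok
==> shelfsys survey(/gidra/prun)
<== ToolError: not found

Answer: {biplu/, biplu/pleciw=dra, lopo=pestu, slukulo/, smatad=vomo}


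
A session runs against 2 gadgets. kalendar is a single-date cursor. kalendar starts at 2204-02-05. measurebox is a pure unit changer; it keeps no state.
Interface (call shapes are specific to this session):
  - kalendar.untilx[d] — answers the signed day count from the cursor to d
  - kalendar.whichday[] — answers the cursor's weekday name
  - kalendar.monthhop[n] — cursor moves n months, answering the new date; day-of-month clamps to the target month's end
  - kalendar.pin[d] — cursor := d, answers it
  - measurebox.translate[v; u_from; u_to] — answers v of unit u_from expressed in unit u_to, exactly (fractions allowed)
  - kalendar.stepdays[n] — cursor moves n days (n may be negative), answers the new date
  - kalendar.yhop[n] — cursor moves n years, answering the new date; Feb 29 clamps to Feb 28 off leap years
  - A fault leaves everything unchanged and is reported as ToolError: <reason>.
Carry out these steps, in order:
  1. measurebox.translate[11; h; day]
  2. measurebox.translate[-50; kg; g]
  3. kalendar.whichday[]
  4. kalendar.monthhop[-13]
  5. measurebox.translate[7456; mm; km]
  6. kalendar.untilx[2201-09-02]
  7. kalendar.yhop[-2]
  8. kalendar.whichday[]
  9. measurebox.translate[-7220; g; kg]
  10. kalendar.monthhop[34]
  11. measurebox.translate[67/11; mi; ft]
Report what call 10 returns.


Answer: 2203-11-05

Derivation:
-- 1. translate(v→11, u_from→h, u_to→day) ~> 11/24
-- 2. translate(v→-50, u_from→kg, u_to→g) ~> -50000
-- 3. whichday() ~> Sunday
-- 4. monthhop(n→-13) ~> 2203-01-05
-- 5. translate(v→7456, u_from→mm, u_to→km) ~> 233/31250
-- 6. untilx(d→2201-09-02) ~> -490
-- 7. yhop(n→-2) ~> 2201-01-05
-- 8. whichday() ~> Monday
-- 9. translate(v→-7220, u_from→g, u_to→kg) ~> -361/50
-- 10. monthhop(n→34) ~> 2203-11-05
-- 11. translate(v→67/11, u_from→mi, u_to→ft) ~> 32160


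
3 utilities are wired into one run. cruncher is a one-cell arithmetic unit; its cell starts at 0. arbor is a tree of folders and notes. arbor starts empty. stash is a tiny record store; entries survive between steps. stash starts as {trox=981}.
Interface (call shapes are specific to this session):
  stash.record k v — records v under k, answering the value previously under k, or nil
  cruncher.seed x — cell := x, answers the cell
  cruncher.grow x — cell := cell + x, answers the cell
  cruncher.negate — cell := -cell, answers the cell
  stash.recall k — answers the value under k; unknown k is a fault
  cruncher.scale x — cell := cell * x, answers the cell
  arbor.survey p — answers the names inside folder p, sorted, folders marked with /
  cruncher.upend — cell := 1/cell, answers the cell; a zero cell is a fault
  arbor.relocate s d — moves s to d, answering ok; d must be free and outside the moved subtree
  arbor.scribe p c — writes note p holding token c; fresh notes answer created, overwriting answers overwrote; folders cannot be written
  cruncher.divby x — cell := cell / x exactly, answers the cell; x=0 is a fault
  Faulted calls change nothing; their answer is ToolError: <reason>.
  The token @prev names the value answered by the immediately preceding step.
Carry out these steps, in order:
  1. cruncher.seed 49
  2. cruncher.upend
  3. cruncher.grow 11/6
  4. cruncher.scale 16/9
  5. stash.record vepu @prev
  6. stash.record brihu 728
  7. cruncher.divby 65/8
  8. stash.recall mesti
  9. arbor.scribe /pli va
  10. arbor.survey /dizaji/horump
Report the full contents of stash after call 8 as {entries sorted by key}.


Now I run cruncher.seed passing x→49: 49.
I try cruncher.upend, and get 1/49.
I run cruncher.grow passing x→11/6, yielding 545/294.
Invoking cruncher.scale passing x→16/9, which returns 4360/1323.
Now I run stash.record passing k→vepu, v→@prev, and get nil.
Then stash.record passing k→brihu, v→728, and see nil.
Now I run cruncher.divby passing x→65/8, and observe 6976/17199.
Using stash.recall passing k→mesti, — result: ToolError: no such key mesti.
I call arbor.scribe passing p→/pli, c→va, and get created.
Then arbor.survey passing p→/dizaji/horump, giving ToolError: not found.

Answer: {brihu=728, trox=981, vepu=4360/1323}


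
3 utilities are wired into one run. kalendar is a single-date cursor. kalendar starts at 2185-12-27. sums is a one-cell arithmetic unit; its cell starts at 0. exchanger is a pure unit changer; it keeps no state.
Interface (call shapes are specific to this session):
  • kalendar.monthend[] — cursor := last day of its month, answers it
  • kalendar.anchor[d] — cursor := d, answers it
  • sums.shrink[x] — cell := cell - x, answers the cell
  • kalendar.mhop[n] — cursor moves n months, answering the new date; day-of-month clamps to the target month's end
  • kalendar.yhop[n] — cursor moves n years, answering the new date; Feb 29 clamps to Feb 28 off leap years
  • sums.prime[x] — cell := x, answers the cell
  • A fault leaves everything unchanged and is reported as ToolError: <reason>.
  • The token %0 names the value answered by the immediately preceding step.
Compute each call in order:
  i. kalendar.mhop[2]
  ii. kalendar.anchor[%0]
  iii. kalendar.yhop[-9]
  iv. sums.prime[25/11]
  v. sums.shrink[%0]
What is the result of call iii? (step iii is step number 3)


Answer: 2177-02-27

Derivation:
> kalendar.mhop 2
:: 2186-02-27
> kalendar.anchor %0
:: 2186-02-27
> kalendar.yhop -9
:: 2177-02-27
> sums.prime 25/11
:: 25/11
> sums.shrink %0
:: 0


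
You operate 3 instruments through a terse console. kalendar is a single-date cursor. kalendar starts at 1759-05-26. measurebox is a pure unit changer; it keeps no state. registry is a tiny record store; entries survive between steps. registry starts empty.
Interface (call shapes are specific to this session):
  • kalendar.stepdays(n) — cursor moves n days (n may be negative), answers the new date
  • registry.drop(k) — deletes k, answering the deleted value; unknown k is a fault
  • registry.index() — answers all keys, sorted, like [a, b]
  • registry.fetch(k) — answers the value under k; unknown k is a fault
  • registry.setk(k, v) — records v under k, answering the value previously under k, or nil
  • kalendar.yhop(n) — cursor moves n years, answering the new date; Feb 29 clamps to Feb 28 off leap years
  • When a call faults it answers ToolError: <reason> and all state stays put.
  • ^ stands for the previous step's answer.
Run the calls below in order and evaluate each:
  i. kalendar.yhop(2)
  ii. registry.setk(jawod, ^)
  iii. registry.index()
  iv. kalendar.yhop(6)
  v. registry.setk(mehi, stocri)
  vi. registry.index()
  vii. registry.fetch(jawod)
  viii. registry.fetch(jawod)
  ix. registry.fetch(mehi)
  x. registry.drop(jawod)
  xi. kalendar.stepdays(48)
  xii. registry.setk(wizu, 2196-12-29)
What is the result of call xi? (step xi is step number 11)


Answer: 1767-07-13

Derivation:
I invoke kalendar.yhop with n=2, yielding 1761-05-26.
I try registry.setk with k=jawod, v=^, giving nil.
I try registry.index, which returns [jawod].
I run kalendar.yhop with n=6, and observe 1767-05-26.
I run registry.setk with k=mehi, v=stocri, and get nil.
Then registry.index, and see [jawod, mehi].
Invoking registry.fetch with k=jawod, and observe 1761-05-26.
I run registry.fetch with k=jawod, giving 1761-05-26.
I use registry.fetch with k=mehi: stocri.
Calling registry.drop with k=jawod, which returns 1761-05-26.
Invoking kalendar.stepdays with n=48: 1767-07-13.
Using registry.setk with k=wizu, v=2196-12-29, — result: nil.


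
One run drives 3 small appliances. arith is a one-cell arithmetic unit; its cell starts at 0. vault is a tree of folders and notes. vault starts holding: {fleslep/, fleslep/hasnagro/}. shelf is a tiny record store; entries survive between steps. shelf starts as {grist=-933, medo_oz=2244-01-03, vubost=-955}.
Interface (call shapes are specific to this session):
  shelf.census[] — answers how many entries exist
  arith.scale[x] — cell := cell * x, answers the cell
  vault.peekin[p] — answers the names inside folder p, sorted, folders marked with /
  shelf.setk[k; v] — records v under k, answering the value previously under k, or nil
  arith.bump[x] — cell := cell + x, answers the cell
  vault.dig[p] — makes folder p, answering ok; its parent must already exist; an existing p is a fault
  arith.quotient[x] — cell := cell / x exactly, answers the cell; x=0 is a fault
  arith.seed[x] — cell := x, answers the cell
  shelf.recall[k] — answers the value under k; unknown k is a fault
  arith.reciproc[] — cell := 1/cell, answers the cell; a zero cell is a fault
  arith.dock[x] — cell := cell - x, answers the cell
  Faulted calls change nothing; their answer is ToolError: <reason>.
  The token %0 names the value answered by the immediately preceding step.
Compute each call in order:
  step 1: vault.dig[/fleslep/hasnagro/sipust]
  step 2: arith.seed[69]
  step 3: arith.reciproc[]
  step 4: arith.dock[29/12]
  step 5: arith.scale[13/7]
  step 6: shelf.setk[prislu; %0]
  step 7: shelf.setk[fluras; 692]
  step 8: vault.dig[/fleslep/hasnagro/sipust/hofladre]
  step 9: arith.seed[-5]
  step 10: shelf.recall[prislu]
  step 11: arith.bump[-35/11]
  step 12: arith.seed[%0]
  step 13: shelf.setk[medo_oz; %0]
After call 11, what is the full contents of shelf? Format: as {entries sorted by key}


Answer: {fluras=692, grist=-933, medo_oz=2244-01-03, prislu=-2873/644, vubost=-955}

Derivation:
→ dig(/fleslep/hasnagro/sipust)
← ok
→ seed(69)
← 69
→ reciproc()
← 1/69
→ dock(29/12)
← -221/92
→ scale(13/7)
← -2873/644
→ setk(prislu, %0)
← nil
→ setk(fluras, 692)
← nil
→ dig(/fleslep/hasnagro/sipust/hofladre)
← ok
→ seed(-5)
← -5
→ recall(prislu)
← -2873/644
→ bump(-35/11)
← -90/11
→ seed(%0)
← -90/11
→ setk(medo_oz, %0)
← 2244-01-03


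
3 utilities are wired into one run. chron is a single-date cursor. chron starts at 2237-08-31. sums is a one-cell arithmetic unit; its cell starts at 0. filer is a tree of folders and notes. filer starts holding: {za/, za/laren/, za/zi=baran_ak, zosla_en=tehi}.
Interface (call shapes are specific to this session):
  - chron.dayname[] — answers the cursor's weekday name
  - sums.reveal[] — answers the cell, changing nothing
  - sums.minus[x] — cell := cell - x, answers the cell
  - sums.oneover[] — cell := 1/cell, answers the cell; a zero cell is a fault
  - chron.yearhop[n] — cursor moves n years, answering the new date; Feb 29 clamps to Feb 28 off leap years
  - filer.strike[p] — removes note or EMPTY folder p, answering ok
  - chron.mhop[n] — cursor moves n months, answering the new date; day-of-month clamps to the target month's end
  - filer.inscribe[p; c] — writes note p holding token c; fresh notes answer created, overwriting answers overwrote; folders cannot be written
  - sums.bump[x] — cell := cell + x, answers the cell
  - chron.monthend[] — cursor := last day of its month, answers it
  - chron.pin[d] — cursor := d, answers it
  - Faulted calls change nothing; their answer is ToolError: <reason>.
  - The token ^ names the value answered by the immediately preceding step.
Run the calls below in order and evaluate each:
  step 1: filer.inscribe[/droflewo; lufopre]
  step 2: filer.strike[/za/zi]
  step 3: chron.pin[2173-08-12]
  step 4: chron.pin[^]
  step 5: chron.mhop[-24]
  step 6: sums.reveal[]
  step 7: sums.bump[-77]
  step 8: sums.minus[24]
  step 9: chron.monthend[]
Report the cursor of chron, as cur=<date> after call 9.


# 1. inscribe(/droflewo, lufopre) ~> created
# 2. strike(/za/zi) ~> ok
# 3. pin(2173-08-12) ~> 2173-08-12
# 4. pin(^) ~> 2173-08-12
# 5. mhop(-24) ~> 2171-08-12
# 6. reveal() ~> 0
# 7. bump(-77) ~> -77
# 8. minus(24) ~> -101
# 9. monthend() ~> 2171-08-31

Answer: cur=2171-08-31


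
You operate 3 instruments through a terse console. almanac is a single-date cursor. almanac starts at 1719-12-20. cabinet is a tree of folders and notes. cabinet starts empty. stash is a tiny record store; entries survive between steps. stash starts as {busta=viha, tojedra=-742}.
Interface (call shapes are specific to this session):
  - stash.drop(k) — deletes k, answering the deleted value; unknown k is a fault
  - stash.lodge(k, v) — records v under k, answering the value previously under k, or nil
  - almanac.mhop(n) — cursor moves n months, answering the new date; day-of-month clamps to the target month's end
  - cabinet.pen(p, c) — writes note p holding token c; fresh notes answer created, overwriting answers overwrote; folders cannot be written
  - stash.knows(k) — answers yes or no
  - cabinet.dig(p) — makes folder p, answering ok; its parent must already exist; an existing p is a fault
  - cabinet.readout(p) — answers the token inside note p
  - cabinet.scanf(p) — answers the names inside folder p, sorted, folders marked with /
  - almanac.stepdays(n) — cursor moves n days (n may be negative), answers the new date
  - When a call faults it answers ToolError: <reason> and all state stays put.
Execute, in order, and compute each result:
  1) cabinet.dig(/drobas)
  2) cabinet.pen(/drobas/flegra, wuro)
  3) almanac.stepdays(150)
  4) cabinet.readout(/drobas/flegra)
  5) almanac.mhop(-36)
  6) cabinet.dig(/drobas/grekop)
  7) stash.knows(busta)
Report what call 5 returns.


Answer: 1717-05-18

Derivation:
CALL cabinet.dig[p→/drobas]
RET  ok
CALL cabinet.pen[p→/drobas/flegra; c→wuro]
RET  created
CALL almanac.stepdays[n→150]
RET  1720-05-18
CALL cabinet.readout[p→/drobas/flegra]
RET  wuro
CALL almanac.mhop[n→-36]
RET  1717-05-18
CALL cabinet.dig[p→/drobas/grekop]
RET  ok
CALL stash.knows[k→busta]
RET  yes


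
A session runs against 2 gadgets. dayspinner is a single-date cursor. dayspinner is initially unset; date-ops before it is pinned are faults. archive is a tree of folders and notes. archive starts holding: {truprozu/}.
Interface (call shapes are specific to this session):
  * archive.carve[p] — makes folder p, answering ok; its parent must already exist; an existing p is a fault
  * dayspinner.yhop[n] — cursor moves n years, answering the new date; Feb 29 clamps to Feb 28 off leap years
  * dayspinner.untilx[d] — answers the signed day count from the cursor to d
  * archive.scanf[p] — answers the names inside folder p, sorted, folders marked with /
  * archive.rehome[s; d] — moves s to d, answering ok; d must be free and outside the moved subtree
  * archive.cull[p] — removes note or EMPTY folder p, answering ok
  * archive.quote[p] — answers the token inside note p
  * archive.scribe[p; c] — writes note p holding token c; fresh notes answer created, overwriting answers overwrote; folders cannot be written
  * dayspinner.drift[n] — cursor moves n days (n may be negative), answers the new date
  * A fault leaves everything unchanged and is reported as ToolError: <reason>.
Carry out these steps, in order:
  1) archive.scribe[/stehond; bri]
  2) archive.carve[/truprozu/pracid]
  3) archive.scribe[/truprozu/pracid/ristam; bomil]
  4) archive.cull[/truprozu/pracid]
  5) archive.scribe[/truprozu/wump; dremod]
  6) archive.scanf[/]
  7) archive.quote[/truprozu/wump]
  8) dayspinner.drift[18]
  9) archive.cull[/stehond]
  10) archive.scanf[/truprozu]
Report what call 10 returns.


> archive.scribe p='/stehond' c='bri'
:: created
> archive.carve p='/truprozu/pracid'
:: ok
> archive.scribe p='/truprozu/pracid/ristam' c='bomil'
:: created
> archive.cull p='/truprozu/pracid'
:: ToolError: not empty
> archive.scribe p='/truprozu/wump' c='dremod'
:: created
> archive.scanf p='/'
:: [stehond, truprozu/]
> archive.quote p='/truprozu/wump'
:: dremod
> dayspinner.drift n='18'
:: ToolError: no date set
> archive.cull p='/stehond'
:: ok
> archive.scanf p='/truprozu'
:: [pracid/, wump]

Answer: [pracid/, wump]


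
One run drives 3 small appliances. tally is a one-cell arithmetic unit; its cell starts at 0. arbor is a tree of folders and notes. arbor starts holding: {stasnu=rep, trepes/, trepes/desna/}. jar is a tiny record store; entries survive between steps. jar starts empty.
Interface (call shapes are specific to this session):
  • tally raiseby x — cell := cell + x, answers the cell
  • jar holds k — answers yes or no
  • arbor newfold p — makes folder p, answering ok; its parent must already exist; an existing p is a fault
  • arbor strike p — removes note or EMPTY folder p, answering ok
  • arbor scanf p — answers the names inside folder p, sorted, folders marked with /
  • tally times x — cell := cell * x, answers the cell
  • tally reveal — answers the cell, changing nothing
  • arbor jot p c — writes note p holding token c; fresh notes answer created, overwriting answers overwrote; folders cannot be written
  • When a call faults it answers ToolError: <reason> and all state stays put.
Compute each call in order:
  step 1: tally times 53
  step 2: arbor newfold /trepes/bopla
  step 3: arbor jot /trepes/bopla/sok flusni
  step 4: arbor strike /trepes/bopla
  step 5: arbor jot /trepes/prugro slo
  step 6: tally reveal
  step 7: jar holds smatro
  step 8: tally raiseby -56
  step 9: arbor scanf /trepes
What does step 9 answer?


Answer: [bopla/, desna/, prugro]

Derivation:
→ tally times(53)
← 0
→ arbor newfold(/trepes/bopla)
← ok
→ arbor jot(/trepes/bopla/sok, flusni)
← created
→ arbor strike(/trepes/bopla)
← ToolError: not empty
→ arbor jot(/trepes/prugro, slo)
← created
→ tally reveal()
← 0
→ jar holds(smatro)
← no
→ tally raiseby(-56)
← -56
→ arbor scanf(/trepes)
← [bopla/, desna/, prugro]


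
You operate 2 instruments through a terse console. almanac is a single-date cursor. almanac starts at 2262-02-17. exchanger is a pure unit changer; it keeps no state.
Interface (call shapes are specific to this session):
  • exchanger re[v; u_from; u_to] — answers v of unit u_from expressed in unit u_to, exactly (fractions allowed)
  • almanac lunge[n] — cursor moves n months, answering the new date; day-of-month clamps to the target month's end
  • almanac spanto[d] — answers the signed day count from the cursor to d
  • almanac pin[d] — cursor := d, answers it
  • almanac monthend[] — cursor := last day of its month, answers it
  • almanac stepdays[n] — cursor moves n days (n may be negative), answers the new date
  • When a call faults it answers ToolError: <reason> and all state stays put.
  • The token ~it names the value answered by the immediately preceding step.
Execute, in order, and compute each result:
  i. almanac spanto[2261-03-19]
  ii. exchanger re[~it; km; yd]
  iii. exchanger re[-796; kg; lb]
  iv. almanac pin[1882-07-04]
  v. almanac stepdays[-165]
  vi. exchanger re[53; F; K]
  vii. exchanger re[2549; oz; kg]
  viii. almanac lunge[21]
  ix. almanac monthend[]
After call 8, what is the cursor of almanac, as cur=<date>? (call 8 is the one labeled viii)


>>> almanac spanto 2261-03-19
  -335
>>> exchanger re ~it km yd
  -418750000/1143
>>> exchanger re -796 kg lb
  -79600000000/45359237
>>> almanac pin 1882-07-04
  1882-07-04
>>> almanac stepdays -165
  1882-01-20
>>> exchanger re 53 F K
  17089/60
>>> exchanger re 2549 oz kg
  115620695113/1600000000
>>> almanac lunge 21
  1883-10-20
>>> almanac monthend
  1883-10-31

Answer: cur=1883-10-20


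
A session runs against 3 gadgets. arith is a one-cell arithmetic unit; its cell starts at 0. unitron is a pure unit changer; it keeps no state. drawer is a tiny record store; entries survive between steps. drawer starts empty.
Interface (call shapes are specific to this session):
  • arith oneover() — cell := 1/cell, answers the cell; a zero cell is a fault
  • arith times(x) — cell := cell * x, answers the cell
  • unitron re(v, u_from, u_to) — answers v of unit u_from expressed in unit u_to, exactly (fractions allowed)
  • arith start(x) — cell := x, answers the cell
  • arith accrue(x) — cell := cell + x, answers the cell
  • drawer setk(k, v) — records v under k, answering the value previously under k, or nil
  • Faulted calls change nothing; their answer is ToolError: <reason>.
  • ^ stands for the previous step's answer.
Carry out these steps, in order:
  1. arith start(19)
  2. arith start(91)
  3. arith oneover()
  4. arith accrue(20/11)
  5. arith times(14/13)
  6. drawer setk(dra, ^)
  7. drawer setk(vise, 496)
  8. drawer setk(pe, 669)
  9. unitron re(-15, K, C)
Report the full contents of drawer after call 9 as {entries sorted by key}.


Answer: {dra=3662/1859, pe=669, vise=496}

Derivation:
// 1. arith start(19) => 19
// 2. arith start(91) => 91
// 3. arith oneover() => 1/91
// 4. arith accrue(20/11) => 1831/1001
// 5. arith times(14/13) => 3662/1859
// 6. drawer setk(dra, ^) => nil
// 7. drawer setk(vise, 496) => nil
// 8. drawer setk(pe, 669) => nil
// 9. unitron re(-15, K, C) => -5763/20


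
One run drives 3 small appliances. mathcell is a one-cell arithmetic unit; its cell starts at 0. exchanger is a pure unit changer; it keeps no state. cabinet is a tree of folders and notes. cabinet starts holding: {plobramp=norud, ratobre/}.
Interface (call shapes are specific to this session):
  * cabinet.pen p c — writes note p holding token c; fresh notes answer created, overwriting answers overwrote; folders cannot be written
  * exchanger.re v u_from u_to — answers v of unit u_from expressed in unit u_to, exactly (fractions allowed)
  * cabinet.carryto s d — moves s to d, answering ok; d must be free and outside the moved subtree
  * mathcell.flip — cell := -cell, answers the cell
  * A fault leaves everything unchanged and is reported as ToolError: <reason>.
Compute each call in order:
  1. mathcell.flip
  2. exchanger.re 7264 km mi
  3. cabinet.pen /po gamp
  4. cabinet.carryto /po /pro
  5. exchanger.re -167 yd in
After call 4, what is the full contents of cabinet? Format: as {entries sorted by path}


Answer: {plobramp=norud, pro=gamp, ratobre/}

Derivation:
// flip() => 0
// re(v: 7264, u_from: km, u_to: mi) => 56750000/12573
// pen(p: /po, c: gamp) => created
// carryto(s: /po, d: /pro) => ok
// re(v: -167, u_from: yd, u_to: in) => -6012


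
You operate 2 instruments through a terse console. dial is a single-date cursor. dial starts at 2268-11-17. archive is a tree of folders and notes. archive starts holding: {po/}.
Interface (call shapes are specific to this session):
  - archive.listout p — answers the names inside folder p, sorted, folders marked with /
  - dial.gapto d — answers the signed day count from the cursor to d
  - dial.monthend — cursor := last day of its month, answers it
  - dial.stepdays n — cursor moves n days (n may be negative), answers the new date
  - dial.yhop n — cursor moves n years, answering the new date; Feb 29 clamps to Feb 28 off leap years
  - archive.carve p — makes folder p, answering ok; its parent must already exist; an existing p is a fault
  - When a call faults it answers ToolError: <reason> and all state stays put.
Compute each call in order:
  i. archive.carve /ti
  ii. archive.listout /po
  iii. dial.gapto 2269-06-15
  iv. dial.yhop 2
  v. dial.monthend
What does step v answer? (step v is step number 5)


Answer: 2270-11-30

Derivation:
Using carve passing p: /ti, → ok.
Now I run listout passing p: /po, and observe [].
Invoking gapto passing d: 2269-06-15, — result: 210.
Now I run yhop passing n: 2, which returns 2270-11-17.
I run monthend, yielding 2270-11-30.


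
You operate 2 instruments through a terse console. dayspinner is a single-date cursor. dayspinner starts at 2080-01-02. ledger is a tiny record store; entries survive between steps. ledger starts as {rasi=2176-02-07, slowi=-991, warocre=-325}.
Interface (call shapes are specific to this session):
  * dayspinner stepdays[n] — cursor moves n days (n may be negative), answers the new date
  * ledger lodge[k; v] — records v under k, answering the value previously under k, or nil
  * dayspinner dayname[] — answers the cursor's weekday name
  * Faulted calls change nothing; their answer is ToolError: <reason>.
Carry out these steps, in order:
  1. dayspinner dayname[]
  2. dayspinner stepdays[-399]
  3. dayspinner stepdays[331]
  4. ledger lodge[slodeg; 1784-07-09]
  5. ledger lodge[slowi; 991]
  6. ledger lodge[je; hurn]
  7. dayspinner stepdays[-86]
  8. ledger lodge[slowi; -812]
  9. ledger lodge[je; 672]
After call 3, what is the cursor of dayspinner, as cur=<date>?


Act: dayspinner dayname[]
Obs: Tuesday
Act: dayspinner stepdays[n→-399]
Obs: 2078-11-29
Act: dayspinner stepdays[n→331]
Obs: 2079-10-26
Act: ledger lodge[k→slodeg; v→1784-07-09]
Obs: nil
Act: ledger lodge[k→slowi; v→991]
Obs: -991
Act: ledger lodge[k→je; v→hurn]
Obs: nil
Act: dayspinner stepdays[n→-86]
Obs: 2079-08-01
Act: ledger lodge[k→slowi; v→-812]
Obs: 991
Act: ledger lodge[k→je; v→672]
Obs: hurn

Answer: cur=2079-10-26


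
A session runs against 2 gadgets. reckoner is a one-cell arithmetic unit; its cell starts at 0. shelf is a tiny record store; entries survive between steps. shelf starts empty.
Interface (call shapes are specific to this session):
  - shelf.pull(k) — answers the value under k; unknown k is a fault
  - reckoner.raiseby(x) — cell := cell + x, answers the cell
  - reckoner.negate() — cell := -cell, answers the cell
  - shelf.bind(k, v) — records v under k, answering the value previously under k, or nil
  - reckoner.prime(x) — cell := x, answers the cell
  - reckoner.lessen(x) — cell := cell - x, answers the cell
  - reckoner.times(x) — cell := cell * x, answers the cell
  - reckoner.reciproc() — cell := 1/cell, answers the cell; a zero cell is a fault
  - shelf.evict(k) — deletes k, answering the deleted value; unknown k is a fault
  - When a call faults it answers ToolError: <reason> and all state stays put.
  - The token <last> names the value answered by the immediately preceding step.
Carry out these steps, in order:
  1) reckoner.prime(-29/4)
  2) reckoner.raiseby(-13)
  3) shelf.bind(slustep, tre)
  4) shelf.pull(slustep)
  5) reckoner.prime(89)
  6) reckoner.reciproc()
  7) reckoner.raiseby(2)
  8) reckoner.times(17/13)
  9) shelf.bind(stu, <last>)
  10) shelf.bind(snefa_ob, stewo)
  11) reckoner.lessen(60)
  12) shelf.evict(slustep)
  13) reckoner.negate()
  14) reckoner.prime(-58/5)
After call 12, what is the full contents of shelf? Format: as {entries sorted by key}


==> prime(-29/4)
<== -29/4
==> raiseby(-13)
<== -81/4
==> bind(slustep, tre)
<== nil
==> pull(slustep)
<== tre
==> prime(89)
<== 89
==> reciproc()
<== 1/89
==> raiseby(2)
<== 179/89
==> times(17/13)
<== 3043/1157
==> bind(stu, <last>)
<== nil
==> bind(snefa_ob, stewo)
<== nil
==> lessen(60)
<== -66377/1157
==> evict(slustep)
<== tre
==> negate()
<== 66377/1157
==> prime(-58/5)
<== -58/5

Answer: {snefa_ob=stewo, stu=3043/1157}


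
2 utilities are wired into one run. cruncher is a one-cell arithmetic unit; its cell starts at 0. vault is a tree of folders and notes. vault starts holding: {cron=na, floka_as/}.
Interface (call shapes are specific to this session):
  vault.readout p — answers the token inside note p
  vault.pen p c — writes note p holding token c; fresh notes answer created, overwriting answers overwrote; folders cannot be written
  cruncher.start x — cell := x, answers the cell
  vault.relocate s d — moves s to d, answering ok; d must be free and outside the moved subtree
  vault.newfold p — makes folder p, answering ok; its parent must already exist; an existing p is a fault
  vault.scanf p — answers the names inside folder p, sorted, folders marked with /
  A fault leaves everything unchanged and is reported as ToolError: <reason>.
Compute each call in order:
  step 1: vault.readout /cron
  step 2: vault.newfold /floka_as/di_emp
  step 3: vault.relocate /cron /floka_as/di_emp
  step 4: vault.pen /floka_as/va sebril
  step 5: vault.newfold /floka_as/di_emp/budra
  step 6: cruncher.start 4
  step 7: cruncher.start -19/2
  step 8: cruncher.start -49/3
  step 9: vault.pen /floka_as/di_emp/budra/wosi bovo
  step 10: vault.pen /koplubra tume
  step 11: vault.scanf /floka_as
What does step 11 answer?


Using readout with p=/cron, and get na.
I invoke newfold with p=/floka_as/di_emp, and get ok.
I use relocate with s=/cron, d=/floka_as/di_emp, and observe ToolError: exists.
Next I call pen with p=/floka_as/va, c=sebril, — result: created.
I try newfold with p=/floka_as/di_emp/budra, giving ok.
Then start with x=4, and see 4.
I try start with x=-19/2, and see -19/2.
Now I run start with x=-49/3, → -49/3.
Next I call pen with p=/floka_as/di_emp/budra/wosi, c=bovo, and get created.
I invoke pen with p=/koplubra, c=tume, and see created.
Invoking scanf with p=/floka_as, which returns [di_emp/, va].

Answer: [di_emp/, va]


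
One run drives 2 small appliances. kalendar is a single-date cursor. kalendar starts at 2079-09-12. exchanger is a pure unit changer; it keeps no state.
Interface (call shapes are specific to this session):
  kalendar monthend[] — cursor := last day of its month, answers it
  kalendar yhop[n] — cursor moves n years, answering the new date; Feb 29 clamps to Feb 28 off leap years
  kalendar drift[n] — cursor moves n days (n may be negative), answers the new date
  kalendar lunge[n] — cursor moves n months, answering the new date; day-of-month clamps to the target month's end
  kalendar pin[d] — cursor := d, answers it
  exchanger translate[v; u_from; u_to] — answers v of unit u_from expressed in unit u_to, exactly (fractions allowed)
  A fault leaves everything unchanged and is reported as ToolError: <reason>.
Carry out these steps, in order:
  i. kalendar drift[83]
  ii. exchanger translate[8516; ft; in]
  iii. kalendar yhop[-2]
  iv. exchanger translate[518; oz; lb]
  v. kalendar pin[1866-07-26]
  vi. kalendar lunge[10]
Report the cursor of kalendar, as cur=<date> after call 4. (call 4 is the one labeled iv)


// 1. kalendar drift(n='83') ~> 2079-12-04
// 2. exchanger translate(v='8516', u_from='ft', u_to='in') ~> 102192
// 3. kalendar yhop(n='-2') ~> 2077-12-04
// 4. exchanger translate(v='518', u_from='oz', u_to='lb') ~> 259/8
// 5. kalendar pin(d='1866-07-26') ~> 1866-07-26
// 6. kalendar lunge(n='10') ~> 1867-05-26

Answer: cur=2077-12-04
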